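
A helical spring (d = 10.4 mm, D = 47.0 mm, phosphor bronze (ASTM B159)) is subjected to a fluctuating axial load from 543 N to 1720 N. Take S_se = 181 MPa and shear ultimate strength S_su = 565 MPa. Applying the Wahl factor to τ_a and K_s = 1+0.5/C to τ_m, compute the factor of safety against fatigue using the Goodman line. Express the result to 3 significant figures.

C = D/d = 47.0/10.4 = 4.5192; K_W = (4C−1)/(4C−4)+0.615/C = 1.3492; K_s = 1+0.5/C = 1.1106
F_a = (F_max−F_min)/2 = 588.5 N; F_m = (F_max+F_min)/2 = 1131.5 N
τ_a = K_W·8F_aD/(πd³) = 1.3492 × 62.616 = 84.481 MPa
τ_m = K_s·8F_mD/(πd³) = 1.1106 × 120.39 = 133.71 MPa
Goodman: 1/n_f = τ_a/S_se + τ_m/S_su = 84.481/181 + 133.71/565 = 0.46675 + 0.23666 = 0.7034
n_f = 1/0.7034 = 1.422

1.42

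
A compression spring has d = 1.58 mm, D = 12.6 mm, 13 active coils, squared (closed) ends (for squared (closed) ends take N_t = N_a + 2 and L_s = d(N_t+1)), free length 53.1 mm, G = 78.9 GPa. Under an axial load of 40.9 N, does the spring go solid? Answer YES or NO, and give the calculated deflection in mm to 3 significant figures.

NO, δ = 17.3 mm

k = Gd⁴/(8D³N_a) = (78.9×10³)(1.58⁴)/(8·12.6³·13) = 2.3635 N/mm
N_t = 15; L_s = 1.58·16 = 25.28 mm; δ_solid = L₀ − L_s = 53.1 − 25.28 = 27.82 mm
δ = F/k = 40.9/2.3635 = 17.305 mm
δ < δ_solid → spring does not go solid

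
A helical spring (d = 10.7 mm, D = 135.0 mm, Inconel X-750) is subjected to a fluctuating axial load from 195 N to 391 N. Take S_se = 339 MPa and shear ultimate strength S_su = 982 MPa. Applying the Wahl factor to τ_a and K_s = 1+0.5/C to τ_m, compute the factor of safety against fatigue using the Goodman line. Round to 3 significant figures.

5.64

C = D/d = 135.0/10.7 = 12.6168; K_W = (4C−1)/(4C−4)+0.615/C = 1.1133; K_s = 1+0.5/C = 1.0396
F_a = (F_max−F_min)/2 = 98 N; F_m = (F_max+F_min)/2 = 293 N
τ_a = K_W·8F_aD/(πd³) = 1.1133 × 27.501 = 30.617 MPa
τ_m = K_s·8F_mD/(πd³) = 1.0396 × 82.222 = 85.481 MPa
Goodman: 1/n_f = τ_a/S_se + τ_m/S_su = 30.617/339 + 85.481/982 = 0.09032 + 0.08705 = 0.17736
n_f = 1/0.17736 = 5.638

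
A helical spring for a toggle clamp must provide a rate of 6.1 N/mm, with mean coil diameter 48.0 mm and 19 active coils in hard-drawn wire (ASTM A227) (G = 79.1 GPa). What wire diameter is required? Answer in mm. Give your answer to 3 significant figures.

6.00 mm

d = (8D³N_a·k / G)^(1/4) = (8·48.0³·19·6.1 / (79.1×10³))^0.25
  = (1296.3)^0.25 = 6.0004 mm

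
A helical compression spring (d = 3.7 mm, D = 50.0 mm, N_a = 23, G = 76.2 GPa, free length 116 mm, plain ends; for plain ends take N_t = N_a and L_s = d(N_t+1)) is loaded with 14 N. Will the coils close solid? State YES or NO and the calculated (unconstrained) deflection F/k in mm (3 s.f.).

k = Gd⁴/(8D³N_a) = (76.2×10³)(3.7⁴)/(8·50.0³·23) = 0.62092 N/mm
N_t = 23; L_s = 3.7·24 = 88.8 mm; δ_solid = L₀ − L_s = 116 − 88.8 = 27.2 mm
δ = F/k = 14/0.62092 = 22.547 mm
δ < δ_solid → spring does not go solid

NO, δ = 22.5 mm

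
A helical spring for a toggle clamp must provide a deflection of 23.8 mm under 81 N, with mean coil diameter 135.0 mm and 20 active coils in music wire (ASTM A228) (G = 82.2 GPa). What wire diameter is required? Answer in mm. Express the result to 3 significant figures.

Required rate k = F/δ = 81/23.8 = 3.4034 N/mm
d = (8D³N_a·k / G)^(1/4) = (8·135.0³·20·3.4034 / (82.2×10³))^0.25
  = (16299)^0.25 = 11.2990 mm

11.3 mm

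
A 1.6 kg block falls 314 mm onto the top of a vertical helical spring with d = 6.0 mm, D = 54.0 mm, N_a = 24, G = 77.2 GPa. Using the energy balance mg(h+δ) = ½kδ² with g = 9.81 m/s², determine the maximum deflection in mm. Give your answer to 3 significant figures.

59.5 mm

k = Gd⁴/(8D³N_a) = (77.2×10³)(6.0⁴)/(8·54.0³·24) = 3.3093 N/mm
W = mg = 1.6 × 9.81 = 15.696 N
½kδ² − Wδ − Wh = 0 → δ = (W + √(W² + 2kWh))/k
δ = (15.696 + √(246.36 + 32620.3))/3.3093 = (15.696 + 181.29)/3.3093 = 59.525 mm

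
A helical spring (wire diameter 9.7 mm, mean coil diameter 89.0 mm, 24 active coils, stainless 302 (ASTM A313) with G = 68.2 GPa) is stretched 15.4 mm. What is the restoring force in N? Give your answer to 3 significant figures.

k = Gd⁴/(8D³N_a) = (68.2×10³)(9.7⁴)/(8·89.0³·24) = 4.4607 N/mm
F = k·δ = 4.4607 × 15.4 = 68.694 N

68.7 N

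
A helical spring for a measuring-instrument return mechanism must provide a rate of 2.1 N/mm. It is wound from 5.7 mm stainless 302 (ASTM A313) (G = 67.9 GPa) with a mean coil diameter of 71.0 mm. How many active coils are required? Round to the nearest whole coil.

N_a = Gd⁴/(8D³k) = (67.9×10³ × 5.7⁴)/(8 × 71.0³ × 2.1)
    = 7.16752e+07 / 6.0129e+06 = 11.92 → 12 coils

12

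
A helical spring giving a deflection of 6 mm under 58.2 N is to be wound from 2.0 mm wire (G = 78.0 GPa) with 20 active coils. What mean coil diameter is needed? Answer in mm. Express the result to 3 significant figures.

9.30 mm

Required rate k = F/δ = 58.2/6 = 9.7 N/mm
D = (Gd⁴/(8N_a·k))^(1/3) = (78.0×10³·2.0⁴/(8·20·9.7))^(1/3)
  = (804.124)^(1/3) = 9.2991 mm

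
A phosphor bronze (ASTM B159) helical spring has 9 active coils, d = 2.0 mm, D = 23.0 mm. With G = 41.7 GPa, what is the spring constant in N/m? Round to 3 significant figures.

k = Gd⁴/(8D³N_a) = (41.7×10³ × 2.0⁴) / (8 × 23.0³ × 9)
  = 667200 / 876024 = 0.76162 N/mm = 761.62 N/m

762 N/m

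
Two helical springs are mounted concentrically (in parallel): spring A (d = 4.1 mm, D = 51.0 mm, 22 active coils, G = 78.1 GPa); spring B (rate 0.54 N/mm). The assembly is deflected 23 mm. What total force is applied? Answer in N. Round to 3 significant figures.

34.2 N

k_A = Gd⁴/(8D³N_a) = (78.1×10³)(4.1⁴)/(8·51.0³·22) = 0.94529 N/mm
Parallel: k_eq = 0.94529 + 0.54 = 1.4853 N/mm
F = k_eq·δ = 1.4853·23 = 34.162 N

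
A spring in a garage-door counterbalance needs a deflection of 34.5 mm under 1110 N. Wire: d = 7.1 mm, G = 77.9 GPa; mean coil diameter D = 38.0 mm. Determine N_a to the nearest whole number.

14

Required rate k = F/δ = 1110/34.5 = 32.174 N/mm
N_a = Gd⁴/(8D³k) = (77.9×10³ × 7.1⁴)/(8 × 38.0³ × 32.174)
    = 1.97957e+08 / 1.41236e+07 = 14.02 → 14 coils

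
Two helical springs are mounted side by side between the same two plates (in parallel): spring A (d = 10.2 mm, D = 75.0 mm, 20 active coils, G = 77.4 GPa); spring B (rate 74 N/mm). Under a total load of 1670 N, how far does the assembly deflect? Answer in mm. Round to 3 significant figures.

k_A = Gd⁴/(8D³N_a) = (77.4×10³)(10.2⁴)/(8·75.0³·20) = 12.412 N/mm
Parallel: k_eq = 12.412 + 74 = 86.412 N/mm
δ = F/k_eq = 1670/86.412 = 19.326 mm

19.3 mm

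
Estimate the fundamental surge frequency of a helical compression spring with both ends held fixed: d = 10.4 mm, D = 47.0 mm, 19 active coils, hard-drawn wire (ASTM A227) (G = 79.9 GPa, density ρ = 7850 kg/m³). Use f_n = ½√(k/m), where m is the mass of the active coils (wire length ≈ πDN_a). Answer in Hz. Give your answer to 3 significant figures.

89.0 Hz

k = Gd⁴/(8D³N_a) = (79.9×10³)(10.4⁴)/(8·47.0³·19) = 59.23 N/mm = 59230 N/m
Wire length L = πDN_a = π·47.0·19 = 2805.4 mm
m = ρ·(πd²/4)·L = 7850 × 84.949×10⁻⁶ m² × 2.8054 m = 1.8708 kg
f_n = ½√(k/m) = 0.5·√(59230/1.8708) = 0.5·√(31660) = 88.967 Hz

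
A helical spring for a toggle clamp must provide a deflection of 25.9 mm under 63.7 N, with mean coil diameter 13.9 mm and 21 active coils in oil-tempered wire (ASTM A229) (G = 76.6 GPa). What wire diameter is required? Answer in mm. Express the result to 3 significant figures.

Required rate k = F/δ = 63.7/25.9 = 2.4595 N/mm
d = (8D³N_a·k / G)^(1/4) = (8·13.9³·21·2.4595 / (76.6×10³))^0.25
  = (14.487)^0.25 = 1.9509 mm

1.95 mm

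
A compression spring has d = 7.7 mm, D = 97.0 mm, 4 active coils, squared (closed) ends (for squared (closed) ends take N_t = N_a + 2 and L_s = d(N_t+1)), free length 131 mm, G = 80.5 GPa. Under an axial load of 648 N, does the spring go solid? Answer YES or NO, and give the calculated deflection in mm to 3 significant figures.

k = Gd⁴/(8D³N_a) = (80.5×10³)(7.7⁴)/(8·97.0³·4) = 9.6893 N/mm
N_t = 6; L_s = 7.7·7 = 53.9 mm; δ_solid = L₀ − L_s = 131 − 53.9 = 77.1 mm
δ = F/k = 648/9.6893 = 66.878 mm
δ < δ_solid → spring does not go solid

NO, δ = 66.9 mm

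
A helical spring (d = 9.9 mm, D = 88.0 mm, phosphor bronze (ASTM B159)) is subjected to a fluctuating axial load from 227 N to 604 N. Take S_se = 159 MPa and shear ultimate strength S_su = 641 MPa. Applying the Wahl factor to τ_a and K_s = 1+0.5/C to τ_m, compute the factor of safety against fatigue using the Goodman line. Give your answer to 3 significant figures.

2.10

C = D/d = 88.0/9.9 = 8.8889; K_W = (4C−1)/(4C−4)+0.615/C = 1.1643; K_s = 1+0.5/C = 1.0562
F_a = (F_max−F_min)/2 = 188.5 N; F_m = (F_max+F_min)/2 = 415.5 N
τ_a = K_W·8F_aD/(πd³) = 1.1643 × 43.534 = 50.685 MPa
τ_m = K_s·8F_mD/(πd³) = 1.0562 × 95.96 = 101.36 MPa
Goodman: 1/n_f = τ_a/S_se + τ_m/S_su = 50.685/159 + 101.36/641 = 0.31877 + 0.15812 = 0.4769
n_f = 1/0.4769 = 2.097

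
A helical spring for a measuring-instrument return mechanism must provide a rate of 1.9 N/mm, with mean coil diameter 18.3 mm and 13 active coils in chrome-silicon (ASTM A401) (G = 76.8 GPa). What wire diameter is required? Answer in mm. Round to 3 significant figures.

d = (8D³N_a·k / G)^(1/4) = (8·18.3³·13·1.9 / (76.8×10³))^0.25
  = (15.768)^0.25 = 1.9927 mm

1.99 mm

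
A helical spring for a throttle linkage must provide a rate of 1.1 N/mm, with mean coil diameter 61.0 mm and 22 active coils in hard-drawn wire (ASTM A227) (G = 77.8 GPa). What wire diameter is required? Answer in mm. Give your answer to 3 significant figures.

d = (8D³N_a·k / G)^(1/4) = (8·61.0³·22·1.1 / (77.8×10³))^0.25
  = (564.83)^0.25 = 4.8750 mm

4.88 mm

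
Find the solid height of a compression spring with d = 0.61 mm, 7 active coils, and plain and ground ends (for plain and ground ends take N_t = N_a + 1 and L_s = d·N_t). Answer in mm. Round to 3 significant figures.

4.88 mm

plain and ground ends: N_t = N_a + 1 = 7 + 1 = 8
L_s = d·N_t = 0.61 × 8 = 4.88 mm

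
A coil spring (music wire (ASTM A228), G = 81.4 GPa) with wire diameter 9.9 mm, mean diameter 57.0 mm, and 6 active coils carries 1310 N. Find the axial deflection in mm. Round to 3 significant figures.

14.9 mm

k = Gd⁴/(8D³N_a) = (81.4×10³)(9.9⁴)/(8·57.0³·6) = 87.963 N/mm
δ = F/k = 1310 / 87.963 = 14.893 mm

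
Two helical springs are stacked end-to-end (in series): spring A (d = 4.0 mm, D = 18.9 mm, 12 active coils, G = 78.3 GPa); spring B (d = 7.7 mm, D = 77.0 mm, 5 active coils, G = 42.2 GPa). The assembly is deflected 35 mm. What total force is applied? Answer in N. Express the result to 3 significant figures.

k_A = Gd⁴/(8D³N_a) = (78.3×10³)(4.0⁴)/(8·18.9³·12) = 30.928 N/mm
k_B = Gd⁴/(8D³N_a) = (42.2×10³)(7.7⁴)/(8·77.0³·5) = 8.1235 N/mm
Series: 1/k_eq = 1/30.928 + 1/8.1235 = 0.15543; k_eq = 6.4336 N/mm
F = k_eq·δ = 6.4336·35 = 225.18 N

225 N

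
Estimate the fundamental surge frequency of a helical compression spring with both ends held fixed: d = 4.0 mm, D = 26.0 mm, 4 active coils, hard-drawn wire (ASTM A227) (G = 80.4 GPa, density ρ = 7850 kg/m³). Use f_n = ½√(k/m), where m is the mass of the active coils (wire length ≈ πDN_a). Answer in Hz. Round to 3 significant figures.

k = Gd⁴/(8D³N_a) = (80.4×10³)(4.0⁴)/(8·26.0³·4) = 36.595 N/mm = 36595 N/m
Wire length L = πDN_a = π·26.0·4 = 326.73 mm
m = ρ·(πd²/4)·L = 7850 × 12.566×10⁻⁶ m² × 0.32673 m = 0.03223 kg
f_n = ½√(k/m) = 0.5·√(36595/0.03223) = 0.5·√(1.1354e+06) = 532.78 Hz

533 Hz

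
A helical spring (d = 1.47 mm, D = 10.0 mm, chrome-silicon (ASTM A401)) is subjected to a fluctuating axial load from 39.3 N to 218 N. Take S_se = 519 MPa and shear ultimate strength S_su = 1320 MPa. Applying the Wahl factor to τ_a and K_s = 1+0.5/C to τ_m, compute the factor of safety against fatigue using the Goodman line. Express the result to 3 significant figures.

C = D/d = 10.0/1.47 = 6.8027; K_W = (4C−1)/(4C−4)+0.615/C = 1.2197; K_s = 1+0.5/C = 1.0735
F_a = (F_max−F_min)/2 = 89.35 N; F_m = (F_max+F_min)/2 = 128.65 N
τ_a = K_W·8F_aD/(πd³) = 1.2197 × 716.28 = 873.61 MPa
τ_m = K_s·8F_mD/(πd³) = 1.0735 × 1031.3 = 1107.1 MPa
Goodman: 1/n_f = τ_a/S_se + τ_m/S_su = 873.61/519 + 1107.1/1320 = 1.68326 + 0.83874 = 2.522
n_f = 1/2.522 = 0.3965

0.397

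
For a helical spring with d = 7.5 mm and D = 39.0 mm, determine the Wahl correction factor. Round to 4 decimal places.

C = D/d = 39.0/7.5 = 5.2000
K_W = (4C−1)/(4C−4) + 0.615/C = 19.800/16.800 + 0.1183 = 1.2968

1.2968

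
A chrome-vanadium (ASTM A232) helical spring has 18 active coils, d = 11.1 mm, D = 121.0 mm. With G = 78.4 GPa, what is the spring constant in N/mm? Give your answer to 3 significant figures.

k = Gd⁴/(8D³N_a) = (78.4×10³ × 11.1⁴) / (8 × 121.0³ × 18)
  = 1.19017e+09 / 2.55105e+08 = 4.6654 N/mm

4.67 N/mm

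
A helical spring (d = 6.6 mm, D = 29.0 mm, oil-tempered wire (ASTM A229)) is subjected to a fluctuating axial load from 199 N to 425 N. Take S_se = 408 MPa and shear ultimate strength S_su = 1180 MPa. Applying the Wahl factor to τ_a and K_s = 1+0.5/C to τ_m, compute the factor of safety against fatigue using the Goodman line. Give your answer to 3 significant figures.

5.80

C = D/d = 29.0/6.6 = 4.3939; K_W = (4C−1)/(4C−4)+0.615/C = 1.3609; K_s = 1+0.5/C = 1.1138
F_a = (F_max−F_min)/2 = 113 N; F_m = (F_max+F_min)/2 = 312 N
τ_a = K_W·8F_aD/(πd³) = 1.3609 × 29.026 = 39.503 MPa
τ_m = K_s·8F_mD/(πd³) = 1.1138 × 80.142 = 89.262 MPa
Goodman: 1/n_f = τ_a/S_se + τ_m/S_su = 39.503/408 + 89.262/1180 = 0.09682 + 0.07565 = 0.17247
n_f = 1/0.17247 = 5.798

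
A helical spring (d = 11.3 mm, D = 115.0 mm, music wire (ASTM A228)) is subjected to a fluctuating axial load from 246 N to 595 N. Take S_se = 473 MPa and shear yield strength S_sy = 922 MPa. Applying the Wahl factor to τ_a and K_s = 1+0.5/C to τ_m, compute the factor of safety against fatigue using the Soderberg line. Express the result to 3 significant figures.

C = D/d = 115.0/11.3 = 10.1770; K_W = (4C−1)/(4C−4)+0.615/C = 1.1422; K_s = 1+0.5/C = 1.0491
F_a = (F_max−F_min)/2 = 174.5 N; F_m = (F_max+F_min)/2 = 420.5 N
τ_a = K_W·8F_aD/(πd³) = 1.1422 × 35.416 = 40.45 MPa
τ_m = K_s·8F_mD/(πd³) = 1.0491 × 85.343 = 89.536 MPa
Soderberg: 1/n_f = τ_a/S_se + τ_m/S_sy = 40.45/473 + 89.536/922 = 0.08552 + 0.09711 = 0.18263
n_f = 1/0.18263 = 5.476

5.48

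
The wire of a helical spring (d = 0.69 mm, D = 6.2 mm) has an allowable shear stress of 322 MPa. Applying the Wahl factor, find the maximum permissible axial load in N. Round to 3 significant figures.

5.76 N

C = D/d = 6.2/0.69 = 8.9855
K_W = (4C−1)/(4C−4) + 0.615/C = 34.942/31.942 + 0.0684 = 1.1624
τ_max = K·8FD/(πd³) → F_max = τ_allow·πd³/(8DK)
F_max = 322·π·0.69³/(8·6.2·1.1624) = 332.32/57.653 = 5.7641 N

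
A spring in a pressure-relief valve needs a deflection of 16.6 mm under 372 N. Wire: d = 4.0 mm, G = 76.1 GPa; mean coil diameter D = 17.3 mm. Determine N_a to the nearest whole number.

21

Required rate k = F/δ = 372/16.6 = 22.41 N/mm
N_a = Gd⁴/(8D³k) = (76.1×10³ × 4.0⁴)/(8 × 17.3³ × 22.41)
    = 1.94816e+07 / 928246 = 20.99 → 21 coils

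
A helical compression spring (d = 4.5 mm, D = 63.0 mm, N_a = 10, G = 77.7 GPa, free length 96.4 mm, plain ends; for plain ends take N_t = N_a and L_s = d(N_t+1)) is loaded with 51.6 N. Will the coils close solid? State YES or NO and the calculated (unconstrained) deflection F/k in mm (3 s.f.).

k = Gd⁴/(8D³N_a) = (77.7×10³)(4.5⁴)/(8·63.0³·10) = 1.5928 N/mm
N_t = 10; L_s = 4.5·11 = 49.5 mm; δ_solid = L₀ − L_s = 96.4 − 49.5 = 46.9 mm
δ = F/k = 51.6/1.5928 = 32.396 mm
δ < δ_solid → spring does not go solid

NO, δ = 32.4 mm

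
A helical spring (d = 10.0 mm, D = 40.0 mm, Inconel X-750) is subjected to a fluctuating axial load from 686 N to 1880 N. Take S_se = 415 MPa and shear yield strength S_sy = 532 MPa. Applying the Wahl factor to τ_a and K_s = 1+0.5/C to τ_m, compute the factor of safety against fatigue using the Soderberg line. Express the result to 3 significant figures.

2.07

C = D/d = 40.0/10.0 = 4.0000; K_W = (4C−1)/(4C−4)+0.615/C = 1.4038; K_s = 1+0.5/C = 1.1250
F_a = (F_max−F_min)/2 = 597 N; F_m = (F_max+F_min)/2 = 1283 N
τ_a = K_W·8F_aD/(πd³) = 1.4038 × 60.81 = 85.362 MPa
τ_m = K_s·8F_mD/(πd³) = 1.1250 × 130.69 = 147.02 MPa
Soderberg: 1/n_f = τ_a/S_se + τ_m/S_sy = 85.362/415 + 147.02/532 = 0.20569 + 0.27636 = 0.48205
n_f = 1/0.48205 = 2.074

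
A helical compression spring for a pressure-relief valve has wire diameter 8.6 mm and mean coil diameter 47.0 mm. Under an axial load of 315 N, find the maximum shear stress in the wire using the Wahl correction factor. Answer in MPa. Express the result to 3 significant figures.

Spring index C = D/d = 47.0/8.6 = 5.4651
K_W = (4C−1)/(4C−4) + 0.615/C = 20.860/17.860 + 0.1125 = 1.2805
τ₀ = 8FD/(πd³) = 8·315·47.0/(π·8.6³) = 118440/1998.2 = 59.272 MPa
τ_max = K·τ₀ = 1.2805 × 59.272 = 75.898 MPa

75.9 MPa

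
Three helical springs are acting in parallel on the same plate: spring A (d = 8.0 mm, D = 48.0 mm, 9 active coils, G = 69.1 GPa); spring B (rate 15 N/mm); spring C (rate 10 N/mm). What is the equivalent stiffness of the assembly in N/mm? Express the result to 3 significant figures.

60.5 N/mm

k_A = Gd⁴/(8D³N_a) = (69.1×10³)(8.0⁴)/(8·48.0³·9) = 35.545 N/mm
Parallel: k_eq = 35.545 + 15 + 10 = 60.545 N/mm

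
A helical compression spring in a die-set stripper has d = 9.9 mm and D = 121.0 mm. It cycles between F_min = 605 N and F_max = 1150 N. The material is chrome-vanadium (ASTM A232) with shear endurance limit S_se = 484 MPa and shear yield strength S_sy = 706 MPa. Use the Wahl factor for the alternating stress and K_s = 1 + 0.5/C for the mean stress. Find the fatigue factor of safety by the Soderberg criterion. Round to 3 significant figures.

C = D/d = 121.0/9.9 = 12.2222; K_W = (4C−1)/(4C−4)+0.615/C = 1.1171; K_s = 1+0.5/C = 1.0409
F_a = (F_max−F_min)/2 = 272.5 N; F_m = (F_max+F_min)/2 = 877.5 N
τ_a = K_W·8F_aD/(πd³) = 1.1171 × 86.534 = 96.671 MPa
τ_m = K_s·8F_mD/(πd³) = 1.0409 × 278.66 = 290.05 MPa
Soderberg: 1/n_f = τ_a/S_se + τ_m/S_sy = 96.671/484 + 290.05/706 = 0.19973 + 0.41084 = 0.61058
n_f = 1/0.61058 = 1.638

1.64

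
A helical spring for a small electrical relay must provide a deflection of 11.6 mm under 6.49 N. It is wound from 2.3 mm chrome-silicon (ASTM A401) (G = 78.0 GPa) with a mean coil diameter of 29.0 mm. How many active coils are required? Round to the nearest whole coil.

20

Required rate k = F/δ = 6.49/11.6 = 0.55948 N/mm
N_a = Gd⁴/(8D³k) = (78.0×10³ × 2.3⁴)/(8 × 29.0³ × 0.55948)
    = 2.18276e+06 / 109162 = 20 → 20 coils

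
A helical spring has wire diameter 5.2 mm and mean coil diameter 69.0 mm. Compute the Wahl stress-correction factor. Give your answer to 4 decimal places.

1.1075

C = D/d = 69.0/5.2 = 13.2692
K_W = (4C−1)/(4C−4) + 0.615/C = 52.077/49.077 + 0.0463 = 1.1075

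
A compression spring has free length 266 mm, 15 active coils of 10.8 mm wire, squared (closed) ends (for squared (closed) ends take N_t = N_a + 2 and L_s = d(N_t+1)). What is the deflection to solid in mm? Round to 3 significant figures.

N_t = 17; L_s = 10.8·18 = 194.4 mm
δ_solid = L₀ − L_s = 266 − 194.4 = 71.6 mm

71.6 mm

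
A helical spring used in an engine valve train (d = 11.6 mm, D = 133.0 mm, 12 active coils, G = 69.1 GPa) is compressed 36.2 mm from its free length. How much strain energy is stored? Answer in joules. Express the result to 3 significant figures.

3.63 J

k = Gd⁴/(8D³N_a) = (69.1×10³)(11.6⁴)/(8·133.0³·12) = 5.5397 N/mm
U = ½kδ² = 0.5 × 5.5397 × 36.2² = 3629.7 N·mm = 3.6297 J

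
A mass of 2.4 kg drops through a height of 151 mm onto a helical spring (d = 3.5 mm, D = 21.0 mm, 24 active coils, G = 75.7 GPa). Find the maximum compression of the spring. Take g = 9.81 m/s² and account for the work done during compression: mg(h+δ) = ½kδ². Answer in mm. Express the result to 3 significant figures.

k = Gd⁴/(8D³N_a) = (75.7×10³)(3.5⁴)/(8·21.0³·24) = 6.3886 N/mm
W = mg = 2.4 × 9.81 = 23.544 N
½kδ² − Wδ − Wh = 0 → δ = (W + √(W² + 2kWh))/k
δ = (23.544 + √(554.32 + 45425.1))/6.3886 = (23.544 + 214.43)/6.3886 = 37.249 mm

37.2 mm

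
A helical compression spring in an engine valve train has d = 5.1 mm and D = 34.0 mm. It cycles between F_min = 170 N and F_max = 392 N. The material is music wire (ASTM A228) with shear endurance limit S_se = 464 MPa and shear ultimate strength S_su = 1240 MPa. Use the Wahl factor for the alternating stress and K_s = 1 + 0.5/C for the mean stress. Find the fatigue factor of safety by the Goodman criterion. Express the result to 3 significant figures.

C = D/d = 34.0/5.1 = 6.6667; K_W = (4C−1)/(4C−4)+0.615/C = 1.2246; K_s = 1+0.5/C = 1.0750
F_a = (F_max−F_min)/2 = 111 N; F_m = (F_max+F_min)/2 = 281 N
τ_a = K_W·8F_aD/(πd³) = 1.2246 × 72.449 = 88.721 MPa
τ_m = K_s·8F_mD/(πd³) = 1.0750 × 183.41 = 197.16 MPa
Goodman: 1/n_f = τ_a/S_se + τ_m/S_su = 88.721/464 + 197.16/1240 = 0.19121 + 0.15900 = 0.35021
n_f = 1/0.35021 = 2.855

2.86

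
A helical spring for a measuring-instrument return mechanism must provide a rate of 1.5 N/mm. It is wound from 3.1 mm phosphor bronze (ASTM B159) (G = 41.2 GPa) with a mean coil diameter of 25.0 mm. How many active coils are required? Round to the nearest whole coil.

N_a = Gd⁴/(8D³k) = (41.2×10³ × 3.1⁴)/(8 × 25.0³ × 1.5)
    = 3.80491e+06 / 187500 = 20.29 → 20 coils

20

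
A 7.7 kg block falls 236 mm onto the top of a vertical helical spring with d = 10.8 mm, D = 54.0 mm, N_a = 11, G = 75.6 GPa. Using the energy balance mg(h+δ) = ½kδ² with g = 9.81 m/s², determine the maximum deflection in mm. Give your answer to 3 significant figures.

k = Gd⁴/(8D³N_a) = (75.6×10³)(10.8⁴)/(8·54.0³·11) = 74.225 N/mm
W = mg = 7.7 × 9.81 = 75.537 N
½kδ² − Wδ − Wh = 0 → δ = (W + √(W² + 2kWh))/k
δ = (75.537 + √(5705.8 + 2.64639e+06))/74.225 = (75.537 + 1628.5)/74.225 = 22.958 mm

23.0 mm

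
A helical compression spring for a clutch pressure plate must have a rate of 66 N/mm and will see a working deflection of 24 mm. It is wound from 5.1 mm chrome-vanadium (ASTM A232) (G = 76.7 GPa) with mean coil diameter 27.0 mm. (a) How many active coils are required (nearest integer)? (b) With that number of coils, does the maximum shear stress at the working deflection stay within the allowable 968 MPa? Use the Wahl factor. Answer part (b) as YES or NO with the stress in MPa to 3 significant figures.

N_a = Gd⁴/(8D³k) = (76.7×10³)(5.1⁴)/(8·27.0³·66) = 4.993 → N_a = 5
Actual rate k = Gd⁴/(8D³·5) = 65.906 N/mm
Working load F = kδ = 65.906·24 = 1581.7 N
C = 27.0/5.1 = 5.2941; K_W = (4C−1)/(4C−4)+0.615/C = 1.2908
τ_max = K_W·8FD/(πd³) = 1.2908·819.84 = 1058.3 MPa
τ_max > 968 MPa → exceeds allowable

(a) 5 coils; (b) NO, τ_max = 1060 MPa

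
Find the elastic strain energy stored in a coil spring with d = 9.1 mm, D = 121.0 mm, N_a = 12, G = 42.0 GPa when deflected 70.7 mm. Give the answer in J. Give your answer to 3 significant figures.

k = Gd⁴/(8D³N_a) = (42.0×10³)(9.1⁴)/(8·121.0³·12) = 1.6935 N/mm
U = ½kδ² = 0.5 × 1.6935 × 70.7² = 4232.5 N·mm = 4.2325 J

4.23 J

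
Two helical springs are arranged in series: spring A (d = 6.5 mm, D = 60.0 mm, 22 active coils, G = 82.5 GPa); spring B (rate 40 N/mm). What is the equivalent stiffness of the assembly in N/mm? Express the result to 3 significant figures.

3.53 N/mm

k_A = Gd⁴/(8D³N_a) = (82.5×10³)(6.5⁴)/(8·60.0³·22) = 3.8738 N/mm
Series: 1/k_eq = 1/3.8738 + 1/40 = 0.28314; k_eq = 3.5318 N/mm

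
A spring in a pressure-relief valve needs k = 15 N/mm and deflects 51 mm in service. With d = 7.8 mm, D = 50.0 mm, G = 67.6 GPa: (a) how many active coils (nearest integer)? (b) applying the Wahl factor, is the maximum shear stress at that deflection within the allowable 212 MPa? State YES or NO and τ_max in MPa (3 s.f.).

(a) 17 coils; (b) NO, τ_max = 249 MPa

N_a = Gd⁴/(8D³k) = (67.6×10³)(7.8⁴)/(8·50.0³·15) = 16.68 → N_a = 17
Actual rate k = Gd⁴/(8D³·17) = 14.719 N/mm
Working load F = kδ = 14.719·51 = 750.67 N
C = 50.0/7.8 = 6.4103; K_W = (4C−1)/(4C−4)+0.615/C = 1.2346
τ_max = K_W·8FD/(πd³) = 1.2346·201.41 = 248.65 MPa
τ_max > 212 MPa → exceeds allowable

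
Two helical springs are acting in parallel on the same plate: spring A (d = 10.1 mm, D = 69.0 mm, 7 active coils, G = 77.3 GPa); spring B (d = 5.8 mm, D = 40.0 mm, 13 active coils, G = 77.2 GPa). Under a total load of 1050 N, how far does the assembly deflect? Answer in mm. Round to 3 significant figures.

k_A = Gd⁴/(8D³N_a) = (77.3×10³)(10.1⁴)/(8·69.0³·7) = 43.725 N/mm
k_B = Gd⁴/(8D³N_a) = (77.2×10³)(5.8⁴)/(8·40.0³·13) = 13.126 N/mm
Parallel: k_eq = 43.725 + 13.126 = 56.85 N/mm
δ = F/k_eq = 1050/56.85 = 18.469 mm

18.5 mm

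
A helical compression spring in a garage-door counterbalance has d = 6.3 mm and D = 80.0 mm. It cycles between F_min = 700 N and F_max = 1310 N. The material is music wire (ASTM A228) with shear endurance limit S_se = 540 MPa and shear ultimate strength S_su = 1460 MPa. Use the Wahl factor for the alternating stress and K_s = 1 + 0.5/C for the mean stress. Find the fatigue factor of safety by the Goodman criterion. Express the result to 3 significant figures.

C = D/d = 80.0/6.3 = 12.6984; K_W = (4C−1)/(4C−4)+0.615/C = 1.1125; K_s = 1+0.5/C = 1.0394
F_a = (F_max−F_min)/2 = 305 N; F_m = (F_max+F_min)/2 = 1005 N
τ_a = K_W·8F_aD/(πd³) = 1.1125 × 248.49 = 276.46 MPa
τ_m = K_s·8F_mD/(πd³) = 1.0394 × 818.79 = 851.03 MPa
Goodman: 1/n_f = τ_a/S_se + τ_m/S_su = 276.46/540 + 851.03/1460 = 0.51195 + 0.58290 = 1.0949
n_f = 1/1.0949 = 0.9134

0.913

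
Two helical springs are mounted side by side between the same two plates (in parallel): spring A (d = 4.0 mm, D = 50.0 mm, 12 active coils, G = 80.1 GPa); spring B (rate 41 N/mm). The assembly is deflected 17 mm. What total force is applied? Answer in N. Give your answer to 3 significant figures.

726 N

k_A = Gd⁴/(8D³N_a) = (80.1×10³)(4.0⁴)/(8·50.0³·12) = 1.7088 N/mm
Parallel: k_eq = 1.7088 + 41 = 42.709 N/mm
F = k_eq·δ = 42.709·17 = 726.05 N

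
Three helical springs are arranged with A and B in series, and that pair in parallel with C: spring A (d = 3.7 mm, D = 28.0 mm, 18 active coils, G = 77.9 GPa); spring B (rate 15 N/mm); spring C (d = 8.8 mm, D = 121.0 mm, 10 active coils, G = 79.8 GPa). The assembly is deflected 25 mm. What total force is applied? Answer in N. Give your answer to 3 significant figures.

k_A = Gd⁴/(8D³N_a) = (77.9×10³)(3.7⁴)/(8·28.0³·18) = 4.6186 N/mm
k_C = Gd⁴/(8D³N_a) = (79.8×10³)(8.8⁴)/(8·121.0³·10) = 3.3767 N/mm
Springs A,B series: k_AB = 1/(1/4.6186+1/15) = 3.5313 N/mm; parallel with C: k_eq = 3.5313+3.3767 = 6.9079 N/mm
F = k_eq·δ = 6.9079·25 = 172.7 N

173 N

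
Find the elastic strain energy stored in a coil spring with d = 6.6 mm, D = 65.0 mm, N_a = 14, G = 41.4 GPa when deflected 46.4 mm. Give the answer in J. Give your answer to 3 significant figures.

2.75 J

k = Gd⁴/(8D³N_a) = (41.4×10³)(6.6⁴)/(8·65.0³·14) = 2.554 N/mm
U = ½kδ² = 0.5 × 2.554 × 46.4² = 2749.3 N·mm = 2.7493 J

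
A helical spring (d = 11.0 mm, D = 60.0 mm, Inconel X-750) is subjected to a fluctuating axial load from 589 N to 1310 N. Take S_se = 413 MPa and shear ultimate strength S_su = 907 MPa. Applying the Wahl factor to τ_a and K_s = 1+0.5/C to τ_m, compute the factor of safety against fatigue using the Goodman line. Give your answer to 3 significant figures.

C = D/d = 60.0/11.0 = 5.4545; K_W = (4C−1)/(4C−4)+0.615/C = 1.2811; K_s = 1+0.5/C = 1.0917
F_a = (F_max−F_min)/2 = 360.5 N; F_m = (F_max+F_min)/2 = 949.5 N
τ_a = K_W·8F_aD/(πd³) = 1.2811 × 41.383 = 53.016 MPa
τ_m = K_s·8F_mD/(πd³) = 1.0917 × 109 = 118.99 MPa
Goodman: 1/n_f = τ_a/S_se + τ_m/S_su = 53.016/413 + 118.99/907 = 0.12837 + 0.13119 = 0.25956
n_f = 1/0.25956 = 3.853

3.85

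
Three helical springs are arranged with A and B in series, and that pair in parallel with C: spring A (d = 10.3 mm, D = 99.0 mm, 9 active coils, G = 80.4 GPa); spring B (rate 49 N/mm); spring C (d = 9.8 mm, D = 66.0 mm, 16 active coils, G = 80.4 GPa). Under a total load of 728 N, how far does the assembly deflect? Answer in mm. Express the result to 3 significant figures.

k_A = Gd⁴/(8D³N_a) = (80.4×10³)(10.3⁴)/(8·99.0³·9) = 12.953 N/mm
k_C = Gd⁴/(8D³N_a) = (80.4×10³)(9.8⁴)/(8·66.0³·16) = 20.152 N/mm
Springs A,B series: k_AB = 1/(1/12.953+1/49) = 10.245 N/mm; parallel with C: k_eq = 10.245+20.152 = 30.397 N/mm
δ = F/k_eq = 728/30.397 = 23.95 mm

23.9 mm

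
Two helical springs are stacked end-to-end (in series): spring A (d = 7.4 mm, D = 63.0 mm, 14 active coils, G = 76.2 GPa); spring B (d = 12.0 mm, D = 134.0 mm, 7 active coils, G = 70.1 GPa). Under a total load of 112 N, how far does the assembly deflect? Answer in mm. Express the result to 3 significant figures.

24.1 mm

k_A = Gd⁴/(8D³N_a) = (76.2×10³)(7.4⁴)/(8·63.0³·14) = 8.1591 N/mm
k_B = Gd⁴/(8D³N_a) = (70.1×10³)(12.0⁴)/(8·134.0³·7) = 10.788 N/mm
Series: 1/k_eq = 1/8.1591 + 1/10.788 = 0.21526; k_eq = 4.6456 N/mm
δ = F/k_eq = 112/4.6456 = 24.109 mm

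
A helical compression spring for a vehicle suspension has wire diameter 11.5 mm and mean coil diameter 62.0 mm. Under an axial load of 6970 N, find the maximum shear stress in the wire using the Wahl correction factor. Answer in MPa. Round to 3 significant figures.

Spring index C = D/d = 62.0/11.5 = 5.3913
K_W = (4C−1)/(4C−4) + 0.615/C = 20.565/17.565 + 0.1141 = 1.2849
τ₀ = 8FD/(πd³) = 8·6970·62.0/(π·11.5³) = 3.45712e+06/4778 = 723.55 MPa
τ_max = K·τ₀ = 1.2849 × 723.55 = 929.67 MPa

930 MPa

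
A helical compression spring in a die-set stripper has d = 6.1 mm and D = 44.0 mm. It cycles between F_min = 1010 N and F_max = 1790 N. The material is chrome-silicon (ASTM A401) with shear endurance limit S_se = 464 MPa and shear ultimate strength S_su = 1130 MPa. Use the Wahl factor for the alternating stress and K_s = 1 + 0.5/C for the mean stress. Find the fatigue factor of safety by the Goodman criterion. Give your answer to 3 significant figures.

0.866

C = D/d = 44.0/6.1 = 7.2131; K_W = (4C−1)/(4C−4)+0.615/C = 1.2060; K_s = 1+0.5/C = 1.0693
F_a = (F_max−F_min)/2 = 390 N; F_m = (F_max+F_min)/2 = 1400 N
τ_a = K_W·8F_aD/(πd³) = 1.2060 × 192.52 = 232.17 MPa
τ_m = K_s·8F_mD/(πd³) = 1.0693 × 691.08 = 738.99 MPa
Goodman: 1/n_f = τ_a/S_se + τ_m/S_su = 232.17/464 + 738.99/1130 = 0.50037 + 0.65397 = 1.1543
n_f = 1/1.1543 = 0.8663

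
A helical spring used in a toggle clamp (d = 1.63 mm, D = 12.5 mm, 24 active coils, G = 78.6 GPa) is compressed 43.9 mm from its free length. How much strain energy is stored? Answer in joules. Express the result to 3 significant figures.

k = Gd⁴/(8D³N_a) = (78.6×10³)(1.63⁴)/(8·12.5³·24) = 1.4796 N/mm
U = ½kδ² = 0.5 × 1.4796 × 43.9² = 1425.7 N·mm = 1.4257 J

1.43 J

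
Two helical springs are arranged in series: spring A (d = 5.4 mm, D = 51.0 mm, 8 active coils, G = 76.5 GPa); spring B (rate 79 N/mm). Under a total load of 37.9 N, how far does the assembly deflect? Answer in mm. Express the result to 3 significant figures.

k_A = Gd⁴/(8D³N_a) = (76.5×10³)(5.4⁴)/(8·51.0³·8) = 7.6621 N/mm
Series: 1/k_eq = 1/7.6621 + 1/79 = 0.14317; k_eq = 6.9846 N/mm
δ = F/k_eq = 37.9/6.9846 = 5.4262 mm

5.43 mm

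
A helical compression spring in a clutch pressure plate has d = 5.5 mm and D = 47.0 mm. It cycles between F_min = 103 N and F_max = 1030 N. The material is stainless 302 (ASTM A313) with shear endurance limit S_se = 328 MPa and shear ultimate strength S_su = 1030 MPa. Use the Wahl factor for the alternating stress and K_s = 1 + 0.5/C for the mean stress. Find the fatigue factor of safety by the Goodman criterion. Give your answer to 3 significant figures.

0.621

C = D/d = 47.0/5.5 = 8.5455; K_W = (4C−1)/(4C−4)+0.615/C = 1.1714; K_s = 1+0.5/C = 1.0585
F_a = (F_max−F_min)/2 = 463.5 N; F_m = (F_max+F_min)/2 = 566.5 N
τ_a = K_W·8F_aD/(πd³) = 1.1714 × 333.43 = 390.56 MPa
τ_m = K_s·8F_mD/(πd³) = 1.0585 × 407.52 = 431.37 MPa
Goodman: 1/n_f = τ_a/S_se + τ_m/S_su = 390.56/328 + 431.37/1030 = 1.19074 + 0.41880 = 1.6095
n_f = 1/1.6095 = 0.6213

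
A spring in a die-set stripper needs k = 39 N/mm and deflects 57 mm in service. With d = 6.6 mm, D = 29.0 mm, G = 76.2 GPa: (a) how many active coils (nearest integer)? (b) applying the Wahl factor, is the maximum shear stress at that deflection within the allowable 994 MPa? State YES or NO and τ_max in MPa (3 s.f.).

(a) 19 coils; (b) YES, τ_max = 777 MPa

N_a = Gd⁴/(8D³k) = (76.2×10³)(6.6⁴)/(8·29.0³·39) = 19 → N_a = 19
Actual rate k = Gd⁴/(8D³·19) = 39.003 N/mm
Working load F = kδ = 39.003·57 = 2223.1 N
C = 29.0/6.6 = 4.3939; K_W = (4C−1)/(4C−4)+0.615/C = 1.3609
τ_max = K_W·8FD/(πd³) = 1.3609·571.05 = 777.17 MPa
τ_max ≤ 994 MPa → acceptable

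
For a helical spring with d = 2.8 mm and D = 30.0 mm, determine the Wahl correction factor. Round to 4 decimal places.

1.1346

C = D/d = 30.0/2.8 = 10.7143
K_W = (4C−1)/(4C−4) + 0.615/C = 41.857/38.857 + 0.0574 = 1.1346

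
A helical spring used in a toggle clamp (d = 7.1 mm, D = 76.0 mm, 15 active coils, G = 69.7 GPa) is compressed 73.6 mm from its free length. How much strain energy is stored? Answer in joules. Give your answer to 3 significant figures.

9.11 J

k = Gd⁴/(8D³N_a) = (69.7×10³)(7.1⁴)/(8·76.0³·15) = 3.3624 N/mm
U = ½kδ² = 0.5 × 3.3624 × 73.6² = 9106.9 N·mm = 9.1069 J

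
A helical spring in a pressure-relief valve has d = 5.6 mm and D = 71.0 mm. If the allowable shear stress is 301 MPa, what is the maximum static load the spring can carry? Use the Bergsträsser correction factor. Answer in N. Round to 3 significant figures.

C = D/d = 71.0/5.6 = 12.6786
K_B = (4C+2)/(4C−3) = 52.714/47.714 = 1.1048
τ_max = K·8FD/(πd³) → F_max = τ_allow·πd³/(8DK)
F_max = 301·π·5.6³/(8·71.0·1.1048) = 1.6607e+05/627.52 = 264.64 N

265 N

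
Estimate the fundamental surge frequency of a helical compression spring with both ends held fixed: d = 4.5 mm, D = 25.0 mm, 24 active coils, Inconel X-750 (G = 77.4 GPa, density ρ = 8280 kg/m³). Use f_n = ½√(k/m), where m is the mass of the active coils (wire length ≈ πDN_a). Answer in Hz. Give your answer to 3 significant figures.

k = Gd⁴/(8D³N_a) = (77.4×10³)(4.5⁴)/(8·25.0³·24) = 10.58 N/mm = 10580 N/m
Wire length L = πDN_a = π·25.0·24 = 1885 mm
m = ρ·(πd²/4)·L = 8280 × 15.904×10⁻⁶ m² × 1.885 m = 0.24823 kg
f_n = ½√(k/m) = 0.5·√(10580/0.24823) = 0.5·√(42621) = 103.22 Hz

103 Hz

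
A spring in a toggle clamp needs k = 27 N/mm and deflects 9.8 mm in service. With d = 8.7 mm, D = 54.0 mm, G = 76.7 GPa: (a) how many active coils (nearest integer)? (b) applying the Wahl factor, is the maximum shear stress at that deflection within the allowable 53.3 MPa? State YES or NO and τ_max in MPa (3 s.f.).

N_a = Gd⁴/(8D³k) = (76.7×10³)(8.7⁴)/(8·54.0³·27) = 12.92 → N_a = 13
Actual rate k = Gd⁴/(8D³·13) = 26.832 N/mm
Working load F = kδ = 26.832·9.8 = 262.96 N
C = 54.0/8.7 = 6.2069; K_W = (4C−1)/(4C−4)+0.615/C = 1.2431
τ_max = K_W·8FD/(πd³) = 1.2431·54.911 = 68.261 MPa
τ_max > 53.3 MPa → exceeds allowable

(a) 13 coils; (b) NO, τ_max = 68.3 MPa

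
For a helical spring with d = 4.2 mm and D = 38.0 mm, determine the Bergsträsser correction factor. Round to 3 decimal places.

C = D/d = 38.0/4.2 = 9.0476
K_B = (4C+2)/(4C−3) = 38.190/33.190 = 1.1506

1.151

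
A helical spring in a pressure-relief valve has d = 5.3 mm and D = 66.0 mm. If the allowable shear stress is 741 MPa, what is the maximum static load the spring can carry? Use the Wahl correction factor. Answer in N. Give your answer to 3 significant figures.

589 N

C = D/d = 66.0/5.3 = 12.4528
K_W = (4C−1)/(4C−4) + 0.615/C = 48.811/45.811 + 0.0494 = 1.1149
τ_max = K·8FD/(πd³) → F_max = τ_allow·πd³/(8DK)
F_max = 741·π·5.3³/(8·66.0·1.1149) = 3.4657e+05/588.65 = 588.76 N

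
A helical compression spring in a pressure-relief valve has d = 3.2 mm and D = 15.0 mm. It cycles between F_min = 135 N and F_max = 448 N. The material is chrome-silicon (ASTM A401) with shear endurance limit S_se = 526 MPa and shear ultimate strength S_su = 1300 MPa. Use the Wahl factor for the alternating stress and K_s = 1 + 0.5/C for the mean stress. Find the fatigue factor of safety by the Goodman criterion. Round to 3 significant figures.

C = D/d = 15.0/3.2 = 4.6875; K_W = (4C−1)/(4C−4)+0.615/C = 1.3346; K_s = 1+0.5/C = 1.1067
F_a = (F_max−F_min)/2 = 156.5 N; F_m = (F_max+F_min)/2 = 291.5 N
τ_a = K_W·8F_aD/(πd³) = 1.3346 × 182.43 = 243.47 MPa
τ_m = K_s·8F_mD/(πd³) = 1.1067 × 339.8 = 376.04 MPa
Goodman: 1/n_f = τ_a/S_se + τ_m/S_su = 243.47/526 + 376.04/1300 = 0.46287 + 0.28926 = 0.75213
n_f = 1/0.75213 = 1.33

1.33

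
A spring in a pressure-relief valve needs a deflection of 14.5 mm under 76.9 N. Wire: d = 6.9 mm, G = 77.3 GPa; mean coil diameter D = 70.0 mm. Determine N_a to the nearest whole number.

12

Required rate k = F/δ = 76.9/14.5 = 5.3034 N/mm
N_a = Gd⁴/(8D³k) = (77.3×10³ × 6.9⁴)/(8 × 70.0³ × 5.3034)
    = 1.75217e+08 / 1.45527e+07 = 12.04 → 12 coils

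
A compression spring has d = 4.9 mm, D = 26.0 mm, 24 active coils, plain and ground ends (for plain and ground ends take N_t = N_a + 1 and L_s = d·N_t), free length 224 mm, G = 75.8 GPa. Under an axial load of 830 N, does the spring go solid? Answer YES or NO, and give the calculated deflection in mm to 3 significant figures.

NO, δ = 64.1 mm

k = Gd⁴/(8D³N_a) = (75.8×10³)(4.9⁴)/(8·26.0³·24) = 12.949 N/mm
N_t = 25; L_s = 4.9·25 = 122.5 mm; δ_solid = L₀ − L_s = 224 − 122.5 = 101.5 mm
δ = F/k = 830/12.949 = 64.098 mm
δ < δ_solid → spring does not go solid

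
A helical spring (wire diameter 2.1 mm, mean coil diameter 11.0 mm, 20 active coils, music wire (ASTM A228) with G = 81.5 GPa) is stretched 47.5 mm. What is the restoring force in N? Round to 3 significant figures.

354 N

k = Gd⁴/(8D³N_a) = (81.5×10³)(2.1⁴)/(8·11.0³·20) = 7.4428 N/mm
F = k·δ = 7.4428 × 47.5 = 353.53 N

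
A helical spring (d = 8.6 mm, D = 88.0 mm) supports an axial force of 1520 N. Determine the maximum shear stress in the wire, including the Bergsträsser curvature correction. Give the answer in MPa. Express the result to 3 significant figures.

606 MPa

Spring index C = D/d = 88.0/8.6 = 10.2326
K_B = (4C+2)/(4C−3) = 42.930/37.930 = 1.1318
τ₀ = 8FD/(πd³) = 8·1520·88.0/(π·8.6³) = 1.07008e+06/1998.2 = 535.51 MPa
τ_max = K·τ₀ = 1.1318 × 535.51 = 606.11 MPa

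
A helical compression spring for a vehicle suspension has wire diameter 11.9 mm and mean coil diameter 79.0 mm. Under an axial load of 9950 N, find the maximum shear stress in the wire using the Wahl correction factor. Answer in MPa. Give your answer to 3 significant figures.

Spring index C = D/d = 79.0/11.9 = 6.6387
K_W = (4C−1)/(4C−4) + 0.615/C = 25.555/22.555 + 0.0926 = 1.2256
τ₀ = 8FD/(πd³) = 8·9950·79.0/(π·11.9³) = 6.2884e+06/5294.1 = 1187.8 MPa
τ_max = K·τ₀ = 1.2256 × 1187.8 = 1455.8 MPa

1460 MPa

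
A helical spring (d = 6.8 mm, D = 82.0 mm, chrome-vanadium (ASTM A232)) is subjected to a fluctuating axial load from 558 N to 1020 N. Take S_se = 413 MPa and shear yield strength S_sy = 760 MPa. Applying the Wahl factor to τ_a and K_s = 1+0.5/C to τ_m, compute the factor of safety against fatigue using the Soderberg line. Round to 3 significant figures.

C = D/d = 82.0/6.8 = 12.0588; K_W = (4C−1)/(4C−4)+0.615/C = 1.1188; K_s = 1+0.5/C = 1.0415
F_a = (F_max−F_min)/2 = 231 N; F_m = (F_max+F_min)/2 = 789 N
τ_a = K_W·8F_aD/(πd³) = 1.1188 × 153.4 = 171.63 MPa
τ_m = K_s·8F_mD/(πd³) = 1.0415 × 523.97 = 545.69 MPa
Soderberg: 1/n_f = τ_a/S_se + τ_m/S_sy = 171.63/413 + 545.69/760 = 0.41557 + 0.71802 = 1.1336
n_f = 1/1.1336 = 0.8822

0.882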